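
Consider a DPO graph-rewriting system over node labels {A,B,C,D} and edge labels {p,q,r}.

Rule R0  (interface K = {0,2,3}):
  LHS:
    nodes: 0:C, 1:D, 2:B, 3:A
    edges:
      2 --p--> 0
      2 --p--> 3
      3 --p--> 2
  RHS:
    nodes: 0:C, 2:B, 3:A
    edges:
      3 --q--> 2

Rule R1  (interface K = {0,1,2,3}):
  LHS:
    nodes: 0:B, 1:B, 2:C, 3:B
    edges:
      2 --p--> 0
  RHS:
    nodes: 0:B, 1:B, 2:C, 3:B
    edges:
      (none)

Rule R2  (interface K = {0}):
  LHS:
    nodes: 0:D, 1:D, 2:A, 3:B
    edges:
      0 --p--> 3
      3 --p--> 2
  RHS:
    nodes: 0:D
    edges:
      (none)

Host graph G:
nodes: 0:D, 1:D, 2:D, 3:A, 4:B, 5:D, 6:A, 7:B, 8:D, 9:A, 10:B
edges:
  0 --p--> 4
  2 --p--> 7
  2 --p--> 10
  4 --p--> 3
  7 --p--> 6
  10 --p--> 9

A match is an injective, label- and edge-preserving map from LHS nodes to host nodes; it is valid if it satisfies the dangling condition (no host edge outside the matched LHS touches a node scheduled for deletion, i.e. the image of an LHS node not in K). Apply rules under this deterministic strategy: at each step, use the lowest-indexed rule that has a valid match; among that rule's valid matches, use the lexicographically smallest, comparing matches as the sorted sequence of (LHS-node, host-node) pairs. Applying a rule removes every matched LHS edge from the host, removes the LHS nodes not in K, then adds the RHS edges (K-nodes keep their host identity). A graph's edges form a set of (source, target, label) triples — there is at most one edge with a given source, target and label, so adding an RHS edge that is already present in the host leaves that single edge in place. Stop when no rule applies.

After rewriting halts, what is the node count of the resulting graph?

[0] host  ⇒  11 nodes, 6 edges  {0-p->4 2-p->7 2-p->10 4-p->3 7-p->6 10-p->9}
[1] R2 @ {0↦0, 1↦1, 2↦3, 3↦4}  ⇒  8 nodes, 4 edges  {2-p->7 2-p->10 7-p->6 10-p->9}
[2] R2 @ {0↦2, 1↦0, 2↦6, 3↦7}  ⇒  5 nodes, 2 edges  {2-p->10 10-p->9}
[3] R2 @ {0↦2, 1↦5, 2↦9, 3↦10}  ⇒  2 nodes, 0 edges  {∅}
halt: no rule applies after step 3
NF nodes: {2:D, 8:D}

Answer: 2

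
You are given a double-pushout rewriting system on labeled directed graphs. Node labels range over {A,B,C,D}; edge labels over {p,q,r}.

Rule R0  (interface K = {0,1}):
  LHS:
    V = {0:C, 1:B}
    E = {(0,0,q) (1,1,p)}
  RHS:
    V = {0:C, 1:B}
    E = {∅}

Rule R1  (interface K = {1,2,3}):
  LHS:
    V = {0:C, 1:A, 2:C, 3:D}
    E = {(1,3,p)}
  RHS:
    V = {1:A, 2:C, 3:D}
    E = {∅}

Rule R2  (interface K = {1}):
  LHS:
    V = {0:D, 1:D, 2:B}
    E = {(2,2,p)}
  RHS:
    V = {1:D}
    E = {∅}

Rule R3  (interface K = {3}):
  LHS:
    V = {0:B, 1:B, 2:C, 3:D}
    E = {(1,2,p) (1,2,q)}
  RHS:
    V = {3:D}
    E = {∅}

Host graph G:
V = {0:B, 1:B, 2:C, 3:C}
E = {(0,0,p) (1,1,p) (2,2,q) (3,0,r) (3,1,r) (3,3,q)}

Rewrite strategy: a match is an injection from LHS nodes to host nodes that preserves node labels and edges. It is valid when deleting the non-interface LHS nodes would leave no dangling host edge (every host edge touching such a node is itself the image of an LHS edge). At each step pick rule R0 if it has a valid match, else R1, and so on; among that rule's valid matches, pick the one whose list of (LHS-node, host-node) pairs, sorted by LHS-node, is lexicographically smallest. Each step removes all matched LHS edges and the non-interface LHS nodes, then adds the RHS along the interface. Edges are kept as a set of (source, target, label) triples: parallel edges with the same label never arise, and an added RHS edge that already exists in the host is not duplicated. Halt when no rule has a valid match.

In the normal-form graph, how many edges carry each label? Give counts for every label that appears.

[0] host  ⇒  4 nodes, 6 edges  {0-p->0 1-p->1 2-q->2 3-r->0 3-r->1 3-q->3}
[1] R0 @ {0↦2, 1↦0}  ⇒  4 nodes, 4 edges  {1-p->1 3-r->0 3-r->1 3-q->3}
[2] R0 @ {0↦3, 1↦1}  ⇒  4 nodes, 2 edges  {3-r->0 3-r->1}
final graph: no rule applies after step 2
NF edges: [(3, 0, 'r'), (3, 1, 'r')]

Answer: r:2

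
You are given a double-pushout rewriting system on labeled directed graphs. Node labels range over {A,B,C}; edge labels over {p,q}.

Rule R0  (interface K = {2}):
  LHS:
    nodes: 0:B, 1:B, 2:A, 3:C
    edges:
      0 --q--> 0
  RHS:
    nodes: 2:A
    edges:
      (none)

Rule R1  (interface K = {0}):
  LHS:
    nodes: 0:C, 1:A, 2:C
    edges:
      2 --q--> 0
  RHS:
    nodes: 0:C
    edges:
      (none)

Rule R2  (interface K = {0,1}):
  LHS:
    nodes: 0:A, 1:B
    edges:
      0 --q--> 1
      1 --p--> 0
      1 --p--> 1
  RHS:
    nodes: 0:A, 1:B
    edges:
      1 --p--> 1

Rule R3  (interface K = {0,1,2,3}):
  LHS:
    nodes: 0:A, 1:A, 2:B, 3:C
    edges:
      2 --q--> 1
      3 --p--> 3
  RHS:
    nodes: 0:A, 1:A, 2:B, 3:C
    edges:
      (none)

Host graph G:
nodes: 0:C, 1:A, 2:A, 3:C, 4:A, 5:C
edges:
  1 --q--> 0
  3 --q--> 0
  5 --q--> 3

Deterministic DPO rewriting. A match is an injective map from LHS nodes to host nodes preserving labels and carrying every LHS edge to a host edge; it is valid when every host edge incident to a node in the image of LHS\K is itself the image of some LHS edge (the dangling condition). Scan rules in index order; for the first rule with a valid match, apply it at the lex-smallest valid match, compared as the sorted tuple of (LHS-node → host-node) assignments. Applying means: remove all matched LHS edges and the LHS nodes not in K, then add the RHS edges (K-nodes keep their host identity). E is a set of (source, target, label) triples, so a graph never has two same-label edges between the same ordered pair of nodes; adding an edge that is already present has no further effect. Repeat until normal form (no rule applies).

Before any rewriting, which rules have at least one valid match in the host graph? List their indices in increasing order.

Answer: [R1]

Steps:
R0: no valid match — LHS pattern not found
R1: 2 valid matches — {0↦3, 1↦2, 2↦5}, {0↦3, 1↦4, 2↦5}
R2: no valid match — LHS pattern not found
R3: no valid match — LHS pattern not found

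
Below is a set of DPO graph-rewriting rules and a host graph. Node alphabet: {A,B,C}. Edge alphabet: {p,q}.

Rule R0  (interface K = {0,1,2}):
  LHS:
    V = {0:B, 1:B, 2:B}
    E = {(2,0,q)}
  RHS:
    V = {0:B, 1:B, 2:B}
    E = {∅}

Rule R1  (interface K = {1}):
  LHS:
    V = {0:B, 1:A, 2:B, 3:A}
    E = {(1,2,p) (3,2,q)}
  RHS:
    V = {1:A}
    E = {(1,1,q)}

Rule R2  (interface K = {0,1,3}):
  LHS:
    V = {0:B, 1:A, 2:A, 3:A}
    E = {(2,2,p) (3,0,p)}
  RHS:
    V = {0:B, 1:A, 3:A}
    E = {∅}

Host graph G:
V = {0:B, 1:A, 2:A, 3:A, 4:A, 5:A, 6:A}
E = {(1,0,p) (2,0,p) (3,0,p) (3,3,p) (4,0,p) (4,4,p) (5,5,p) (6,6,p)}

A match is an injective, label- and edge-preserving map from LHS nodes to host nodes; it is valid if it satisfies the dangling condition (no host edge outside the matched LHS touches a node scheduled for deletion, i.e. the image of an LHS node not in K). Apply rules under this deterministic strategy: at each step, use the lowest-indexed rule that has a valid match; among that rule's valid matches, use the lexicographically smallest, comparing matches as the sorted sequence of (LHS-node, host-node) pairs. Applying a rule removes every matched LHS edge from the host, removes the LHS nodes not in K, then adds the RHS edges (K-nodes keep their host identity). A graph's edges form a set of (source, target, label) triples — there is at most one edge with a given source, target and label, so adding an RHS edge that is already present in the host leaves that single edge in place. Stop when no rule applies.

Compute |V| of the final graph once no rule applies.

initial: |V|=7 |E|=8  E = 1-p->0 2-p->0 3-p->0 3-p->3 4-p->0 4-p->4 5-p->5 6-p->6
step 1: apply R2 at {0↦0, 1↦1, 2↦5, 3↦2}  → |V|=6 |E|=6  E = 1-p->0 3-p->0 3-p->3 4-p->0 4-p->4 6-p->6
step 2: apply R2 at {0↦0, 1↦1, 2↦6, 3↦3}  → |V|=5 |E|=4  E = 1-p->0 3-p->3 4-p->0 4-p->4
step 3: apply R2 at {0↦0, 1↦1, 2↦3, 3↦4}  → |V|=4 |E|=2  E = 1-p->0 4-p->4
step 4: apply R2 at {0↦0, 1↦2, 2↦4, 3↦1}  → |V|=3 |E|=0  E = ∅
final graph: no rule applies after step 4
NF nodes: {0:B, 1:A, 2:A}

Answer: 3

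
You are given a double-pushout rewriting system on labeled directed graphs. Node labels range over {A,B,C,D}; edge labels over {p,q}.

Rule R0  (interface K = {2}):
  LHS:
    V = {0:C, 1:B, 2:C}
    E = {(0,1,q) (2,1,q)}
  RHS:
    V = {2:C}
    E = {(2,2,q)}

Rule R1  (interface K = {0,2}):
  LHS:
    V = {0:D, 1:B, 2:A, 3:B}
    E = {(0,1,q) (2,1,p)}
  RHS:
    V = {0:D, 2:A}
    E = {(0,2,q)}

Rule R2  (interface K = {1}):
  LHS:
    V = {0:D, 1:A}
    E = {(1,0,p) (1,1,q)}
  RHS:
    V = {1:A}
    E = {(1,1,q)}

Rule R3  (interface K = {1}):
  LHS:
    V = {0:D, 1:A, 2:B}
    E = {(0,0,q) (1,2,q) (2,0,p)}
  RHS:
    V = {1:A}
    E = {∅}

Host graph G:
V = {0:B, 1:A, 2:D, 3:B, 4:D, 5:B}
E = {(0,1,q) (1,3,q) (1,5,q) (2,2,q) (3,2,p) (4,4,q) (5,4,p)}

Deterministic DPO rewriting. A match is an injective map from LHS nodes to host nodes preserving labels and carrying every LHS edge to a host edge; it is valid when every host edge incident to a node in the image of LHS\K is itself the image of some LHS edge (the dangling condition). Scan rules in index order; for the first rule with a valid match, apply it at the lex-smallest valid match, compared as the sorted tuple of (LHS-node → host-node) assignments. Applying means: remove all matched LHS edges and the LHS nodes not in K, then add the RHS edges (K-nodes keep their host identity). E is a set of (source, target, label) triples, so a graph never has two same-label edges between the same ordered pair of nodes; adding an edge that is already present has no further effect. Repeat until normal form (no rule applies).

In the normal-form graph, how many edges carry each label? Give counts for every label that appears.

start.  V:6 E:7  edges: 0-q->1 1-q->3 1-q->5 2-q->2 3-p->2 4-q->4 5-p->4
1. fire R3 via {0↦2, 1↦1, 2↦3}  →  V:4 E:4  edges: 0-q->1 1-q->5 4-q->4 5-p->4
2. fire R3 via {0↦4, 1↦1, 2↦5}  →  V:2 E:1  edges: 0-q->1
normal form: no rule applies after step 2
NF edges: [(0, 1, 'q')]

Answer: q:1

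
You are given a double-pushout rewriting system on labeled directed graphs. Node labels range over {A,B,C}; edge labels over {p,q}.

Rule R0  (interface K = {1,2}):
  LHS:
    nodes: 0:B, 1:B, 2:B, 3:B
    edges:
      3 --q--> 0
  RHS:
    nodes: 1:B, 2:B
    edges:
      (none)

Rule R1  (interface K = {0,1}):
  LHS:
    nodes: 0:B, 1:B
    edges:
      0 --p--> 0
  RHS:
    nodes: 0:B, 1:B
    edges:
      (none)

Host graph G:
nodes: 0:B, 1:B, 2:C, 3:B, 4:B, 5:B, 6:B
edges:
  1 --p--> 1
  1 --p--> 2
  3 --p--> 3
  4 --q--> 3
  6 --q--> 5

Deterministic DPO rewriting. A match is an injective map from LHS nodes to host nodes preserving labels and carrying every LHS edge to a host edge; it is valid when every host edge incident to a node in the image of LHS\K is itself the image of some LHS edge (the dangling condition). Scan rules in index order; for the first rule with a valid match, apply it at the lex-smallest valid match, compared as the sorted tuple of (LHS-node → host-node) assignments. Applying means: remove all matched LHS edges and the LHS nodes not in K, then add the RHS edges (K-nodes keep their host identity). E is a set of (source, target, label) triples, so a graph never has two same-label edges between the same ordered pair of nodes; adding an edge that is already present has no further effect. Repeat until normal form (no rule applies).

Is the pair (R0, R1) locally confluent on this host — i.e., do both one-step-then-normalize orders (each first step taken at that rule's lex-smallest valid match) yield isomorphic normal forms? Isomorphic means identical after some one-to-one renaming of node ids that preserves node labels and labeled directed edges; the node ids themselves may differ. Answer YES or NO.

Answer: YES

Rewrite trace:
branch R0-first: apply at {0↦5, 1↦0, 2↦1, 3↦6} → |E|=4, then 3 more step(s) → NF |V|=3 |E|=1 V={0:B, 1:B, 2:C} E=1-p->2
branch R1-first: apply at {0↦1, 1↦0} → |E|=4, then 3 more step(s) → NF |V|=3 |E|=1 V={0:B, 1:B, 2:C} E=1-p->2
graphs isomorphic (equal up to label-preserving node renaming)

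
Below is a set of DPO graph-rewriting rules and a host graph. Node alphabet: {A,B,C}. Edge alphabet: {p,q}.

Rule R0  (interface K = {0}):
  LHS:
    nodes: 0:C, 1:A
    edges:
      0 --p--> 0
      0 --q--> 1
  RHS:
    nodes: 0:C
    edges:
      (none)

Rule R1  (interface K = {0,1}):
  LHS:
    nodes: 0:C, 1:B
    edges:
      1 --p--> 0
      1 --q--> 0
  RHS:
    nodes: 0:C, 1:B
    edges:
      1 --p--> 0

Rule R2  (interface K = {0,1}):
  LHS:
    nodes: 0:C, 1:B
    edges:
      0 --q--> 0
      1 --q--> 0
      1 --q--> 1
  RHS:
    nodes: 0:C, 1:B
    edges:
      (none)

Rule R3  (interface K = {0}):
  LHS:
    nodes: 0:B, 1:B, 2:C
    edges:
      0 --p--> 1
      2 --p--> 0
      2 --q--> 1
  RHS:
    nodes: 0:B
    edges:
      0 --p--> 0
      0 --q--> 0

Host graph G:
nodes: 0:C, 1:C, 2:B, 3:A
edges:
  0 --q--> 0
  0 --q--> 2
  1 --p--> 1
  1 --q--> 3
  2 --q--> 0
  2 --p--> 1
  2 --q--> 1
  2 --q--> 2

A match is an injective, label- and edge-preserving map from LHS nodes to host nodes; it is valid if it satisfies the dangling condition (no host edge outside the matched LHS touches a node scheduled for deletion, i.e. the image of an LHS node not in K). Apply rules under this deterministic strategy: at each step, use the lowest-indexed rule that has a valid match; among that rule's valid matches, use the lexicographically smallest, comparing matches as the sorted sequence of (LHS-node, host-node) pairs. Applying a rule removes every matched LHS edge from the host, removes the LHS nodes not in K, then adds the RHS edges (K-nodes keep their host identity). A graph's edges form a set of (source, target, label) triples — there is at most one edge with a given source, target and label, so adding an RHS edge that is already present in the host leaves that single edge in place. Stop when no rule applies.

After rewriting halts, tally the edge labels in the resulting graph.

start.  V:4 E:8  edges: 0-q->0 0-q->2 1-p->1 1-q->3 2-q->0 2-p->1 2-q->1 2-q->2
1. fire R0 via {0↦1, 1↦3}  →  V:3 E:6  edges: 0-q->0 0-q->2 2-q->0 2-p->1 2-q->1 2-q->2
2. fire R1 via {0↦1, 1↦2}  →  V:3 E:5  edges: 0-q->0 0-q->2 2-q->0 2-p->1 2-q->2
3. fire R2 via {0↦0, 1↦2}  →  V:3 E:2  edges: 0-q->2 2-p->1
halt: no rule applies after step 3
NF edges: [(0, 2, 'q'), (2, 1, 'p')]

Answer: p:1 q:1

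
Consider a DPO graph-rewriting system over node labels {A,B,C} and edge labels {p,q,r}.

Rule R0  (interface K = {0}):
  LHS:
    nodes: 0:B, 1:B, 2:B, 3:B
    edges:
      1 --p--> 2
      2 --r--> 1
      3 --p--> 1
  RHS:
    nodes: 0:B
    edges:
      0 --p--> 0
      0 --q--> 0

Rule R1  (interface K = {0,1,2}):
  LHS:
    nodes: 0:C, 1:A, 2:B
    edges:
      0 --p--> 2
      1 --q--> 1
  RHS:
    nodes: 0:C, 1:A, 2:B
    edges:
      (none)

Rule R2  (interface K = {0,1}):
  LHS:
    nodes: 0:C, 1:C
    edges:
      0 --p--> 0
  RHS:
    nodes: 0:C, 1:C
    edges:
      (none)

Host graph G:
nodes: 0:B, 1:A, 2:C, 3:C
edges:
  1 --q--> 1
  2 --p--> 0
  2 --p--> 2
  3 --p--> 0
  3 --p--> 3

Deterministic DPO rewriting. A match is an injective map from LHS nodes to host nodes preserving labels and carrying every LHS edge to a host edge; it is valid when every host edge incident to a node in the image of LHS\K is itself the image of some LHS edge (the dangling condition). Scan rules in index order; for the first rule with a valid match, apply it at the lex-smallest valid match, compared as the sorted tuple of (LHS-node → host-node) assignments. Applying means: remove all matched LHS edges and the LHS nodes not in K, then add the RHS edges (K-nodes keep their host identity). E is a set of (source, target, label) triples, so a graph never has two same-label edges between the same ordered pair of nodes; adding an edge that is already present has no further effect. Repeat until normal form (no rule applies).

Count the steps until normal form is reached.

initial: |V|=4 |E|=5  E = 1-q->1 2-p->0 2-p->2 3-p->0 3-p->3
step 1: apply R1 at {0↦2, 1↦1, 2↦0}  → |V|=4 |E|=3  E = 2-p->2 3-p->0 3-p->3
step 2: apply R2 at {0↦2, 1↦3}  → |V|=4 |E|=2  E = 3-p->0 3-p->3
step 3: apply R2 at {0↦3, 1↦2}  → |V|=4 |E|=1  E = 3-p->0
normal form: no rule applies after step 3

Answer: 3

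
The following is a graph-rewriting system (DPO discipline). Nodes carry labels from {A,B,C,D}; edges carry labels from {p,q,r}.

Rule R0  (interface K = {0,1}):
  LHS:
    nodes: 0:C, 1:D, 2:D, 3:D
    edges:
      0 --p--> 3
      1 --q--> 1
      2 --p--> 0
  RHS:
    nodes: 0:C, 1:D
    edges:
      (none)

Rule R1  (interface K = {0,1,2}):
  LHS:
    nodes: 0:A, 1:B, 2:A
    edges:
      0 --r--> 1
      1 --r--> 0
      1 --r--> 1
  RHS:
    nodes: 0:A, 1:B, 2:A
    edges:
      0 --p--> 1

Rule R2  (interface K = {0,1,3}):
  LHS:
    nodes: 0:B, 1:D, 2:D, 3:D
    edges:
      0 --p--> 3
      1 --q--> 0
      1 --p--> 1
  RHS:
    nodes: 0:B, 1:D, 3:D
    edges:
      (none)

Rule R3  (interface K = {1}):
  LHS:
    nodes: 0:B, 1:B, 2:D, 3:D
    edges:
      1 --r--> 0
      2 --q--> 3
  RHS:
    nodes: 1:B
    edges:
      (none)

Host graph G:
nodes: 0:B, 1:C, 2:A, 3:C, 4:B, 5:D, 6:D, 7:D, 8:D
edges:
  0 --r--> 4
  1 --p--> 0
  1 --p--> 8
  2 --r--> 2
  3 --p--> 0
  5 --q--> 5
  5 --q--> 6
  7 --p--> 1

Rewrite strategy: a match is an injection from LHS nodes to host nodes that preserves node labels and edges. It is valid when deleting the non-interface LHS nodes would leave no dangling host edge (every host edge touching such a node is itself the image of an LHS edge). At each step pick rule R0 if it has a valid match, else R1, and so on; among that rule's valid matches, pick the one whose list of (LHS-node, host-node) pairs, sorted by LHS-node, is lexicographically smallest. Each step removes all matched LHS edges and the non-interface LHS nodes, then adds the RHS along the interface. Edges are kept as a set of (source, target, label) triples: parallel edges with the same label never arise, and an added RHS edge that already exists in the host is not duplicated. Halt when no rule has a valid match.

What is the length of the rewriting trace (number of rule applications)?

Answer: 2

Steps:
start.  V:9 E:8  edges: 0-r->4 1-p->0 1-p->8 2-r->2 3-p->0 5-q->5 5-q->6 7-p->1
1. fire R0 via {0↦1, 1↦5, 2↦7, 3↦8}  →  V:7 E:5  edges: 0-r->4 1-p->0 2-r->2 3-p->0 5-q->6
2. fire R3 via {0↦4, 1↦0, 2↦5, 3↦6}  →  V:4 E:3  edges: 1-p->0 2-r->2 3-p->0
normal form: no rule applies after step 2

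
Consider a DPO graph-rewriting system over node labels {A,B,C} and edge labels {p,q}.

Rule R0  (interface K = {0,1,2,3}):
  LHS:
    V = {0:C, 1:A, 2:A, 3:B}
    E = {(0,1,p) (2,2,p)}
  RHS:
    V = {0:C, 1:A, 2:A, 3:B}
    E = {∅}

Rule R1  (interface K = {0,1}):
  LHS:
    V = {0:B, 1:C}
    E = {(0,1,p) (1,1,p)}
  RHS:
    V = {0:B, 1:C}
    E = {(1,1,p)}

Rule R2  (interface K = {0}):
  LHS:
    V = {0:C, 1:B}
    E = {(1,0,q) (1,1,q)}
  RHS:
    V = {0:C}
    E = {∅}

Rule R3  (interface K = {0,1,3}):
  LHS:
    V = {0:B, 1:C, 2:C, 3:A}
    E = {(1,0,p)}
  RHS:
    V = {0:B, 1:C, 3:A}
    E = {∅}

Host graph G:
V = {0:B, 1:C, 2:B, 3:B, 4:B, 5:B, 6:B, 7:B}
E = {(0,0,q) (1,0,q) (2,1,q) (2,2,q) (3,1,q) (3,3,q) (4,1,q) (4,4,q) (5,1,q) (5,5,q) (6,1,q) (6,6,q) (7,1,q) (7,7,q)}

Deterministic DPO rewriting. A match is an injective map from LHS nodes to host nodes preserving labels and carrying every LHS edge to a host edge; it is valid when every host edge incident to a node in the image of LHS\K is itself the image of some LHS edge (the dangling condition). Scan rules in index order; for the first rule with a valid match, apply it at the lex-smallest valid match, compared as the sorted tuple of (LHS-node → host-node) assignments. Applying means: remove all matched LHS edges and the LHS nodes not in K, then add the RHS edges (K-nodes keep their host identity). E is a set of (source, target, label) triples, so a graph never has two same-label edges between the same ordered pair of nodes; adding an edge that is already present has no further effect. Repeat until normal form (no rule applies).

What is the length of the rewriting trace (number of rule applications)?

initial: |V|=8 |E|=14  E = 0-q->0 1-q->0 2-q->1 2-q->2 3-q->1 3-q->3 4-q->1 4-q->4 5-q->1 5-q->5 6-q->1 6-q->6 7-q->1 7-q->7
step 1: apply R2 at {0↦1, 1↦2}  → |V|=7 |E|=12  E = 0-q->0 1-q->0 3-q->1 3-q->3 4-q->1 4-q->4 5-q->1 5-q->5 6-q->1 6-q->6 7-q->1 7-q->7
step 2: apply R2 at {0↦1, 1↦3}  → |V|=6 |E|=10  E = 0-q->0 1-q->0 4-q->1 4-q->4 5-q->1 5-q->5 6-q->1 6-q->6 7-q->1 7-q->7
step 3: apply R2 at {0↦1, 1↦4}  → |V|=5 |E|=8  E = 0-q->0 1-q->0 5-q->1 5-q->5 6-q->1 6-q->6 7-q->1 7-q->7
step 4: apply R2 at {0↦1, 1↦5}  → |V|=4 |E|=6  E = 0-q->0 1-q->0 6-q->1 6-q->6 7-q->1 7-q->7
step 5: apply R2 at {0↦1, 1↦6}  → |V|=3 |E|=4  E = 0-q->0 1-q->0 7-q->1 7-q->7
step 6: apply R2 at {0↦1, 1↦7}  → |V|=2 |E|=2  E = 0-q->0 1-q->0
halt: no rule applies after step 6

Answer: 6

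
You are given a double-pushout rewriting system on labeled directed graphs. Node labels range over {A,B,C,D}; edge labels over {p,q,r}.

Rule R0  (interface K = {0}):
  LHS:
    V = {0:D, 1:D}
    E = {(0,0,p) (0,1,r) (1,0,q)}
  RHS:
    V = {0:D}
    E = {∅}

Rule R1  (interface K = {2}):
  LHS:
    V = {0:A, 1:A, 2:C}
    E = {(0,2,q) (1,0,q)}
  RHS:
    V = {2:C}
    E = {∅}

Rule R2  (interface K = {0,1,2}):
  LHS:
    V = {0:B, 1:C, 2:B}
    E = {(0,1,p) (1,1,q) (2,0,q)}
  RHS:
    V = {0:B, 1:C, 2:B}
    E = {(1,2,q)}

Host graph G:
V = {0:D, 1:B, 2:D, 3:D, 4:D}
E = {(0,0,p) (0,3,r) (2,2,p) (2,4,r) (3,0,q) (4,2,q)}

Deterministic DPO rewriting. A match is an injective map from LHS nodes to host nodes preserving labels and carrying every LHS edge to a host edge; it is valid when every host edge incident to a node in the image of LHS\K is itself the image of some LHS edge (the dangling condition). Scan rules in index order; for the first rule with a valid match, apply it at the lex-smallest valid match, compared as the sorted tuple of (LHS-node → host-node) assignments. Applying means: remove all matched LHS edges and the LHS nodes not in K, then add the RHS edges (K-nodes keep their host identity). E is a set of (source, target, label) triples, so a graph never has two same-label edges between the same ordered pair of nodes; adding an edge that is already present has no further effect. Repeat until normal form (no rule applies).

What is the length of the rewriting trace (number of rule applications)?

[0] host  ⇒  5 nodes, 6 edges  {0-p->0 0-r->3 2-p->2 2-r->4 3-q->0 4-q->2}
[1] R0 @ {0↦0, 1↦3}  ⇒  4 nodes, 3 edges  {2-p->2 2-r->4 4-q->2}
[2] R0 @ {0↦2, 1↦4}  ⇒  3 nodes, 0 edges  {∅}
final graph: no rule applies after step 2

Answer: 2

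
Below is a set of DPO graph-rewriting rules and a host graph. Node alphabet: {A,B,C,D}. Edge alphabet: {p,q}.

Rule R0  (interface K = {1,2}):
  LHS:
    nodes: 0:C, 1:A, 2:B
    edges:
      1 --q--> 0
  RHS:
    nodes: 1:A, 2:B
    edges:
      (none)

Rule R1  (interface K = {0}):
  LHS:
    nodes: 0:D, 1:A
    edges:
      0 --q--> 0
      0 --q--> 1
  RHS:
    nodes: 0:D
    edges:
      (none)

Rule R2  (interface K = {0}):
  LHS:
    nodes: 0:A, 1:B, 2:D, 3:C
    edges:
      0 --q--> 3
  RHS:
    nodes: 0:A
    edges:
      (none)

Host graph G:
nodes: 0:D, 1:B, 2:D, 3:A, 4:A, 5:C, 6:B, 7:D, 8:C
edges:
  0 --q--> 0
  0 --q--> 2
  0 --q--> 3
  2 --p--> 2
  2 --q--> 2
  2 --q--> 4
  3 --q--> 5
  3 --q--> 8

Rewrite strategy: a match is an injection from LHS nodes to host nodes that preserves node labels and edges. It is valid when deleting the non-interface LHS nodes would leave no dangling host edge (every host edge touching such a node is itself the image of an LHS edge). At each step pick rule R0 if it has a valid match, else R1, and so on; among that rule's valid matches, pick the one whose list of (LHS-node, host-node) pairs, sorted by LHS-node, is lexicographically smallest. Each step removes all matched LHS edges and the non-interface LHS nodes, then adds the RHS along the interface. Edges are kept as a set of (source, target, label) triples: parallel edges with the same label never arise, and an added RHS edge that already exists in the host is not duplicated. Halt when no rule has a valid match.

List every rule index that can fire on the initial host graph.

R0: 4 valid matches — {0↦5, 1↦3, 2↦1}, {0↦5, 1↦3, 2↦6}, {0↦8, 1↦3, 2↦1} (+1 more)
R1: 1 valid match — {0↦2, 1↦4}
R2: 4 valid matches — {0↦3, 1↦1, 2↦7, 3↦5}, {0↦3, 1↦1, 2↦7, 3↦8}, {0↦3, 1↦6, 2↦7, 3↦5} (+1 more)

Answer: [R0,R1,R2]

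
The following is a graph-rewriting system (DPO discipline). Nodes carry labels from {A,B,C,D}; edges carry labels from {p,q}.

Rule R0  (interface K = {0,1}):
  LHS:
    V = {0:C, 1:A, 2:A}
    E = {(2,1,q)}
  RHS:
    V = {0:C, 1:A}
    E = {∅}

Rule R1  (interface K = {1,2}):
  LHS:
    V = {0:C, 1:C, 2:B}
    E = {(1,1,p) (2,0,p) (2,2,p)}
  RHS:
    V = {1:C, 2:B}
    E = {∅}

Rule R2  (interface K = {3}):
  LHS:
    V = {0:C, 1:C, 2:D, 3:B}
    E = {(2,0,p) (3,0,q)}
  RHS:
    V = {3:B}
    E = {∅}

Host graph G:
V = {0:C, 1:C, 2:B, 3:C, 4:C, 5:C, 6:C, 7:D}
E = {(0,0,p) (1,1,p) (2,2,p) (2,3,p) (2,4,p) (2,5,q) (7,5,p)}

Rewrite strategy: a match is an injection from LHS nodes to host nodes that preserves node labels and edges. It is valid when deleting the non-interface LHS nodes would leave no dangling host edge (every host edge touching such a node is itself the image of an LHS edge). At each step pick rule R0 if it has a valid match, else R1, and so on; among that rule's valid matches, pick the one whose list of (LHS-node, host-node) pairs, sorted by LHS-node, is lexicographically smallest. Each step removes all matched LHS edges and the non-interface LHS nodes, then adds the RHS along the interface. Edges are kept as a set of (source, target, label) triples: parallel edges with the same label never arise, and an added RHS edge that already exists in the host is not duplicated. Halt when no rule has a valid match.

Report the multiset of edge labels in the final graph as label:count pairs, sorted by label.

Answer: p:2

Derivation:
start.  V:8 E:7  edges: 0-p->0 1-p->1 2-p->2 2-p->3 2-p->4 2-q->5 7-p->5
1. fire R1 via {0↦3, 1↦0, 2↦2}  →  V:7 E:4  edges: 1-p->1 2-p->4 2-q->5 7-p->5
2. fire R2 via {0↦5, 1↦0, 2↦7, 3↦2}  →  V:4 E:2  edges: 1-p->1 2-p->4
halt: no rule applies after step 2
NF edges: [(1, 1, 'p'), (2, 4, 'p')]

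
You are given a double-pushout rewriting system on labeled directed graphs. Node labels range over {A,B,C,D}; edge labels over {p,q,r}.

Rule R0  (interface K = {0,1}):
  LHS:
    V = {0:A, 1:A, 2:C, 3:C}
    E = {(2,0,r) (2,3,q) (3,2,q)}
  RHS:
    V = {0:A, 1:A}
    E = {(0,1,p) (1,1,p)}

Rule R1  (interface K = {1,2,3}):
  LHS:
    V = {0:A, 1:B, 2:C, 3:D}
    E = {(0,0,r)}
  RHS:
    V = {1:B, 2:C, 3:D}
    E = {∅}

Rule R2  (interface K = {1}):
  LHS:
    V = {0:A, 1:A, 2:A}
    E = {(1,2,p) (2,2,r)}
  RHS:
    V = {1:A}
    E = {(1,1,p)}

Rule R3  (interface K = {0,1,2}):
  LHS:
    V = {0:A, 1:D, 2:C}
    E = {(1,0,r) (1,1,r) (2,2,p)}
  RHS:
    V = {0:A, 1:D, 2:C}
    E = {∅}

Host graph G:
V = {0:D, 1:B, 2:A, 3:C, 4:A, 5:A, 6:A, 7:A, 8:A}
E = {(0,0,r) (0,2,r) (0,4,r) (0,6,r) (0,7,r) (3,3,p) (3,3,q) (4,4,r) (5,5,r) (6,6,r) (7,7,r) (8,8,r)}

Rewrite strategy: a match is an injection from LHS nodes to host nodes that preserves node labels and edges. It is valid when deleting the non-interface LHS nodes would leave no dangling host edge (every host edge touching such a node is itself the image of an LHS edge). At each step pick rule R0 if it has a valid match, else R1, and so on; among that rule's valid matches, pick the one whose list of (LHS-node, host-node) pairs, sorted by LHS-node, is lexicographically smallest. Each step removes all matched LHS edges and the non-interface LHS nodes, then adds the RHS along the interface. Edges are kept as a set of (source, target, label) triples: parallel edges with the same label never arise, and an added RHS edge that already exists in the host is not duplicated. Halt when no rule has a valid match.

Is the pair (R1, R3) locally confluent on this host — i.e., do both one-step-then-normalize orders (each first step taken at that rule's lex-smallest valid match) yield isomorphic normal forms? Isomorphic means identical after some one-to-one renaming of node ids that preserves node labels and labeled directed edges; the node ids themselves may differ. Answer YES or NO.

branch R1-first: apply at {0↦5, 1↦1, 2↦3, 3↦0} → |E|=11, then 2 more step(s) → NF |V|=7 |E|=7 V={0:D, 1:B, 2:A, 3:C, 4:A, 6:A, 7:A} E=0-r->4 0-r->6 0-r->7 3-q->3 4-r->4 6-r->6 7-r->7
branch R3-first: apply at {0↦2, 1↦0, 2↦3} → |E|=9, then 2 more step(s) → NF |V|=7 |E|=7 V={0:D, 1:B, 2:A, 3:C, 4:A, 6:A, 7:A} E=0-r->4 0-r->6 0-r->7 3-q->3 4-r->4 6-r->6 7-r->7
graphs isomorphic (equal up to label-preserving node renaming)

Answer: YES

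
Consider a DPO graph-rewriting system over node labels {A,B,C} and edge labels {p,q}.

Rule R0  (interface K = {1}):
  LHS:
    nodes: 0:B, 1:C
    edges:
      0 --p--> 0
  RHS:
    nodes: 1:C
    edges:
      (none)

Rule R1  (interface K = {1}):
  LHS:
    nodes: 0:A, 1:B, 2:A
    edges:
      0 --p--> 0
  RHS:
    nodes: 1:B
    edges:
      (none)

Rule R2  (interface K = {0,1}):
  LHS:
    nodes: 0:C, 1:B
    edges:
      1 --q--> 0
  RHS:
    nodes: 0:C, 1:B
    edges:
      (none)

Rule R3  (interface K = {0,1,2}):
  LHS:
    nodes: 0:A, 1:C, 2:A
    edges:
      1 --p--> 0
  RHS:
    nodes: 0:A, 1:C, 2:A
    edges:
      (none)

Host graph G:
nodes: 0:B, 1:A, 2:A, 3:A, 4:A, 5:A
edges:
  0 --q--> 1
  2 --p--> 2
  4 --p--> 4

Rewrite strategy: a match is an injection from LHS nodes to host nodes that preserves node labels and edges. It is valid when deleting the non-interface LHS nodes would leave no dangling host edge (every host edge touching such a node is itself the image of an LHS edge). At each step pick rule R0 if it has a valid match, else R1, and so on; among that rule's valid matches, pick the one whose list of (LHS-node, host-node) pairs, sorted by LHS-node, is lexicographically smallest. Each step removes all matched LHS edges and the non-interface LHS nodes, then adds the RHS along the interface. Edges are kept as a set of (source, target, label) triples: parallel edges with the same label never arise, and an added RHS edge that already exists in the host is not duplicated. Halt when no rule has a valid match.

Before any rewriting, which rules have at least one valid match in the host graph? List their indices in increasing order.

R0: no valid match — LHS pattern not found
R1: 4 valid matches — {0↦2, 1↦0, 2↦3}, {0↦2, 1↦0, 2↦5}, {0↦4, 1↦0, 2↦3} (+1 more)
R2: no valid match — LHS pattern not found
R3: no valid match — LHS pattern not found

Answer: [R1]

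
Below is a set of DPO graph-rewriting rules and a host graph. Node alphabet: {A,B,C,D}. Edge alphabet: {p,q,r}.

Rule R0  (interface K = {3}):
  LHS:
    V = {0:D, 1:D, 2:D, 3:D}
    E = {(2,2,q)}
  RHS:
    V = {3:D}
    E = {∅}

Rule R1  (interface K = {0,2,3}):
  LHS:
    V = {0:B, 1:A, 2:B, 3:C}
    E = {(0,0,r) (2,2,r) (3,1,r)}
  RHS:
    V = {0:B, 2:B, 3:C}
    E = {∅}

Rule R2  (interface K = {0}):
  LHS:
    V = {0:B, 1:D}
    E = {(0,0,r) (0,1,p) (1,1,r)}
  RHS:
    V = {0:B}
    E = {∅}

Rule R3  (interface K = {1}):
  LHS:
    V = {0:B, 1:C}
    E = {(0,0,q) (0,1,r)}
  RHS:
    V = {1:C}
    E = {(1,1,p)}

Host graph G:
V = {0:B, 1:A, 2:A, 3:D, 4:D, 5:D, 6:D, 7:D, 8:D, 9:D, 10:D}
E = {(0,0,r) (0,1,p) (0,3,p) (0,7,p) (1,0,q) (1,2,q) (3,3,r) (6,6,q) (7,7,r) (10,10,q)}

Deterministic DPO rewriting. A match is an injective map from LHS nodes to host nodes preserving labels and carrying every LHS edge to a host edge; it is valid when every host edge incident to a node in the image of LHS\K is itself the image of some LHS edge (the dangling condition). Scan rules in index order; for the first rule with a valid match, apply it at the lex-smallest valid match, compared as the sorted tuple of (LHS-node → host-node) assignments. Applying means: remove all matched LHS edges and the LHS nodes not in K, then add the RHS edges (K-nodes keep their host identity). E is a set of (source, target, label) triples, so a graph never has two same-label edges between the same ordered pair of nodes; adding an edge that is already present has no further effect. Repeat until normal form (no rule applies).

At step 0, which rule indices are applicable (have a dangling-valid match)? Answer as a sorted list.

Answer: [R0,R2]

Derivation:
R0: 120 valid matches — {0↦4, 1↦5, 2↦6, 3↦3}, {0↦4, 1↦5, 2↦6, 3↦7}, {0↦4, 1↦5, 2↦6, 3↦8} (+117 more)
R1: no valid match — LHS pattern not found
R2: 2 valid matches — {0↦0, 1↦3}, {0↦0, 1↦7}
R3: no valid match — LHS pattern not found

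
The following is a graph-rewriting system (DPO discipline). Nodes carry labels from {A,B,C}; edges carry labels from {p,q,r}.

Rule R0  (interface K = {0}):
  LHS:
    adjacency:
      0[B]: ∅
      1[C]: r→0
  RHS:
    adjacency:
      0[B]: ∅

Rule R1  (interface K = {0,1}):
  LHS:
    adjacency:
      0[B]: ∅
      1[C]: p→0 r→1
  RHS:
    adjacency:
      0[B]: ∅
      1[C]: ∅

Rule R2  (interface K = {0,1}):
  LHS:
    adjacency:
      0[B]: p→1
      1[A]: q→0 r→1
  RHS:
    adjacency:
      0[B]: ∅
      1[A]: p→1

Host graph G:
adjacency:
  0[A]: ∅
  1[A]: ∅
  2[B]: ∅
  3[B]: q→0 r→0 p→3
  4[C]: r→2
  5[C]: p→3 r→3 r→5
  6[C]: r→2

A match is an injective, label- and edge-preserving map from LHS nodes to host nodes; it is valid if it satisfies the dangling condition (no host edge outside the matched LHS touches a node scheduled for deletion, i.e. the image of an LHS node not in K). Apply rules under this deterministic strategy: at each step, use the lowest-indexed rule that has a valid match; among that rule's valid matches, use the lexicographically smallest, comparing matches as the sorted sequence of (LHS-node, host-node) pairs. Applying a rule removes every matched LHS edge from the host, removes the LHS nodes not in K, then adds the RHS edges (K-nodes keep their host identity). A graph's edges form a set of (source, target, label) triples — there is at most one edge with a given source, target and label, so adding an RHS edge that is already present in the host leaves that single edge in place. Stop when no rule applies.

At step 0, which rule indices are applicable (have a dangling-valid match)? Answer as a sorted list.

Answer: [R0,R1]

Rewrite trace:
R0: 2 valid matches — {0↦2, 1↦4}, {0↦2, 1↦6}
R1: 1 valid match — {0↦3, 1↦5}
R2: no valid match — LHS pattern not found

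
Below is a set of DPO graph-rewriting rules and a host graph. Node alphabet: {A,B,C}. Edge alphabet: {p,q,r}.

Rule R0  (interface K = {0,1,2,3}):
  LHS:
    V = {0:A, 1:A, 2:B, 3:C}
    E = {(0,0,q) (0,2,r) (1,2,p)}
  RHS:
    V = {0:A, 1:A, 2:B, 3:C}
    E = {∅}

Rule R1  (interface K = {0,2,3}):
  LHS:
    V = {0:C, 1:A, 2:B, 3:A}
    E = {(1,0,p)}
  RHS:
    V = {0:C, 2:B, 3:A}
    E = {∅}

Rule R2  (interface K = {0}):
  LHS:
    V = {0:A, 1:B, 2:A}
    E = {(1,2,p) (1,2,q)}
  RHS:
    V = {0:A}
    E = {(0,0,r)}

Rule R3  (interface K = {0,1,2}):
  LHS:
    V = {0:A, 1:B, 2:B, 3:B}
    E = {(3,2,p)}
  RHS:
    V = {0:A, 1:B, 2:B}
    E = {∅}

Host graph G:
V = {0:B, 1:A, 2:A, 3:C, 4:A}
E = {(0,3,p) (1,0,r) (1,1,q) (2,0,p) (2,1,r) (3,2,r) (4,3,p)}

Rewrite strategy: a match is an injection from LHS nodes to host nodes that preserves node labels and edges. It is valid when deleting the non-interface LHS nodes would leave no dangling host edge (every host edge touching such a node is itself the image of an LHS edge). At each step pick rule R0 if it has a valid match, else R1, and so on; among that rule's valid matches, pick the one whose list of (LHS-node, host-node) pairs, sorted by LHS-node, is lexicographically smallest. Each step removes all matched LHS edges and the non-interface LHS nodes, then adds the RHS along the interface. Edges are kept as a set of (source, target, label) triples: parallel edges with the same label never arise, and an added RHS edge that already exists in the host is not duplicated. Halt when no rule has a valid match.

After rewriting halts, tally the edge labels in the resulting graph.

initial: |V|=5 |E|=7  E = 0-p->3 1-r->0 1-q->1 2-p->0 2-r->1 3-r->2 4-p->3
step 1: apply R0 at {0↦1, 1↦2, 2↦0, 3↦3}  → |V|=5 |E|=4  E = 0-p->3 2-r->1 3-r->2 4-p->3
step 2: apply R1 at {0↦3, 1↦4, 2↦0, 3↦1}  → |V|=4 |E|=3  E = 0-p->3 2-r->1 3-r->2
final graph: no rule applies after step 2
NF edges: [(0, 3, 'p'), (2, 1, 'r'), (3, 2, 'r')]

Answer: p:1 r:2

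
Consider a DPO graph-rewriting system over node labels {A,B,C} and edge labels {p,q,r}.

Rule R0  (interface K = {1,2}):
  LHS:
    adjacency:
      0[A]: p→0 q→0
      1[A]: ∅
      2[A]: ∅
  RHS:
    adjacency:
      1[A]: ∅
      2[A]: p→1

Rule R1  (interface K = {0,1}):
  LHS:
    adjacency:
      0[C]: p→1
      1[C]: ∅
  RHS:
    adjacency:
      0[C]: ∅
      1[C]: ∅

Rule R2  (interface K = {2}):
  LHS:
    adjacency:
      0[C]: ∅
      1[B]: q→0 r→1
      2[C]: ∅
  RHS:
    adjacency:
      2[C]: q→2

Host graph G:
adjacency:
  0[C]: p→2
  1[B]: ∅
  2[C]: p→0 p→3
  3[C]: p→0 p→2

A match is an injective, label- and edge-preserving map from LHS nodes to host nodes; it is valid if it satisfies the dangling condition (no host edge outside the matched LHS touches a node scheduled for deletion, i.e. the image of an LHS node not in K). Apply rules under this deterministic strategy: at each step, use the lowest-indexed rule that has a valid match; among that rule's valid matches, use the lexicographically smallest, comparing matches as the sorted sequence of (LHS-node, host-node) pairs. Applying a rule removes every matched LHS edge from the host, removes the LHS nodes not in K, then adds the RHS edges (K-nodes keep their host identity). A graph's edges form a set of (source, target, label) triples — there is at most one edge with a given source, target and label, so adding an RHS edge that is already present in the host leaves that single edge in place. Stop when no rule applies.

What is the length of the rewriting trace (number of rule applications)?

Answer: 5

Derivation:
initial: |V|=4 |E|=5  E = 0-p->2 2-p->0 2-p->3 3-p->0 3-p->2
step 1: apply R1 at {0↦0, 1↦2}  → |V|=4 |E|=4  E = 2-p->0 2-p->3 3-p->0 3-p->2
step 2: apply R1 at {0↦2, 1↦0}  → |V|=4 |E|=3  E = 2-p->3 3-p->0 3-p->2
step 3: apply R1 at {0↦2, 1↦3}  → |V|=4 |E|=2  E = 3-p->0 3-p->2
step 4: apply R1 at {0↦3, 1↦0}  → |V|=4 |E|=1  E = 3-p->2
step 5: apply R1 at {0↦3, 1↦2}  → |V|=4 |E|=0  E = ∅
normal form: no rule applies after step 5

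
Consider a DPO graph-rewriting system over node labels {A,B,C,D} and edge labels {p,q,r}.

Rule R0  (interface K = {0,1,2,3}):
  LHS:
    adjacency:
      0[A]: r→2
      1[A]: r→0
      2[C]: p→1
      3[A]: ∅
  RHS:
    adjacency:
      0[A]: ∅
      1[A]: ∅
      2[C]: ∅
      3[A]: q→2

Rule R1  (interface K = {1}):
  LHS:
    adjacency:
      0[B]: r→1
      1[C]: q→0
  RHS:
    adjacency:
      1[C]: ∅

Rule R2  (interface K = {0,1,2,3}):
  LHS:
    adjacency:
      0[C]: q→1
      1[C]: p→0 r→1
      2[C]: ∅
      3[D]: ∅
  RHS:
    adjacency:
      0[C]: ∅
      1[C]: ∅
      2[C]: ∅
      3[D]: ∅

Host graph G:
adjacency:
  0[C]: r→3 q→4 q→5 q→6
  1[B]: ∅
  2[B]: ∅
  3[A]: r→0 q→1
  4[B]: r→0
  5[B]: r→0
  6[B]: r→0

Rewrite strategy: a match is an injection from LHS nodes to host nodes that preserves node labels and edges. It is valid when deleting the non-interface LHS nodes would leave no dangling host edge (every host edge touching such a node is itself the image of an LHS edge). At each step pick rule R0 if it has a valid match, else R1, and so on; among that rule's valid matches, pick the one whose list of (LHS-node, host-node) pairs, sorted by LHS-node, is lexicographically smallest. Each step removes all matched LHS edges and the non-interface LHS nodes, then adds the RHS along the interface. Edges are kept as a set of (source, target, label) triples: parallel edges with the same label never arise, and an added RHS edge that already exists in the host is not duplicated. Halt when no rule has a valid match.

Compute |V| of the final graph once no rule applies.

Answer: 4

Derivation:
[0] host  ⇒  7 nodes, 9 edges  {0-r->3 0-q->4 0-q->5 0-q->6 3-r->0 3-q->1 4-r->0 5-r->0 6-r->0}
[1] R1 @ {0↦4, 1↦0}  ⇒  6 nodes, 7 edges  {0-r->3 0-q->5 0-q->6 3-r->0 3-q->1 5-r->0 6-r->0}
[2] R1 @ {0↦5, 1↦0}  ⇒  5 nodes, 5 edges  {0-r->3 0-q->6 3-r->0 3-q->1 6-r->0}
[3] R1 @ {0↦6, 1↦0}  ⇒  4 nodes, 3 edges  {0-r->3 3-r->0 3-q->1}
halt: no rule applies after step 3
NF nodes: {0:C, 1:B, 2:B, 3:A}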